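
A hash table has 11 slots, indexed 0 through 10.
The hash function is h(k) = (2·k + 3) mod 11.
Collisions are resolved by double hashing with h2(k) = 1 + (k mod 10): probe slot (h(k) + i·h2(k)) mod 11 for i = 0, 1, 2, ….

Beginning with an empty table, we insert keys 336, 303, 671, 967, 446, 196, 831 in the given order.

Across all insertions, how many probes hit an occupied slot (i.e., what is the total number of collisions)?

Insert 336: h=4, slot 4 empty → index 4.
Insert 303: h=4, h2=4, slot 4 occupied → index 8.
Insert 671: h=3, slot 3 empty → index 3.
Insert 967: h=1, slot 1 empty → index 1.
Insert 446: h=4, h2=7, slot 4 occupied → index 0.
Insert 196: h=10, slot 10 empty → index 10.
Insert 831: h=4, h2=2, slot 4 occupied → index 6.
Table: [446, 967, ∅, 671, 336, ∅, 831, ∅, 303, ∅, 196]

3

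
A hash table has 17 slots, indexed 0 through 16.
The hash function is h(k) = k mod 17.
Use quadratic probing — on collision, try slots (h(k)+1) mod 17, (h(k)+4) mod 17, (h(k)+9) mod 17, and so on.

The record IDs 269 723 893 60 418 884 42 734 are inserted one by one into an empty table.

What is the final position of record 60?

13

269 hashes to 14; slot 14 is free → place at 14.
723 hashes to 9; slot 9 is free → place at 9.
893 hashes to 9; 9 taken → place at 10.
60 hashes to 9; 9,10 taken → place at 13.
418 hashes to 10; 10 taken → place at 11.
884 hashes to 0; slot 0 is free → place at 0.
42 hashes to 8; slot 8 is free → place at 8.
734 hashes to 3; slot 3 is free → place at 3.
Table: [884, —, —, 734, —, —, —, —, 42, 723, 893, 418, —, 60, 269, —, —]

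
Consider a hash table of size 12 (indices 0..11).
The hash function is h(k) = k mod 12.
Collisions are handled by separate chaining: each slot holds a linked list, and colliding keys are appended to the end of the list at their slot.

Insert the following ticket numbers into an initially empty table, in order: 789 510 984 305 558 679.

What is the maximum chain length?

Insert 789: h=9, bucket 9 empty → new chain.
Insert 510: h=6, bucket 6 empty → new chain.
Insert 984: h=0, bucket 0 empty → new chain.
Insert 305: h=5, bucket 5 empty → new chain.
Insert 558: h=6, bucket 6 nonempty → append to chain.
Insert 679: h=7, bucket 7 empty → new chain.
Final buckets:
0: 984
1: ∅
2: ∅
3: ∅
4: ∅
5: 305
6: 510 -> 558
7: 679
8: ∅
9: 789
10: ∅
11: ∅

2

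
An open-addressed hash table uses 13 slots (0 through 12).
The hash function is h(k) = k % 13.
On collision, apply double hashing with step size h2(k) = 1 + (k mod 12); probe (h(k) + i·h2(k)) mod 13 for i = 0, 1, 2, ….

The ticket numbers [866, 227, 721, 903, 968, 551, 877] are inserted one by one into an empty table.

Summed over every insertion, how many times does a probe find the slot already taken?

Insert 866: h=8, slot 8 empty -> index 8.
Insert 227: h=6, slot 6 empty -> index 6.
Insert 721: h=6, h2=2, slots 6,8 occupied -> index 10.
Insert 903: h=6, h2=4, slots 6,10 occupied -> index 1.
Insert 968: h=6, h2=9, slot 6 occupied -> index 2.
Insert 551: h=5, slot 5 empty -> index 5.
Insert 877: h=6, h2=2, slots 6,8,10 occupied -> index 12.
Table: [-, 903, 968, -, -, 551, 227, -, 866, -, 721, -, 877]

8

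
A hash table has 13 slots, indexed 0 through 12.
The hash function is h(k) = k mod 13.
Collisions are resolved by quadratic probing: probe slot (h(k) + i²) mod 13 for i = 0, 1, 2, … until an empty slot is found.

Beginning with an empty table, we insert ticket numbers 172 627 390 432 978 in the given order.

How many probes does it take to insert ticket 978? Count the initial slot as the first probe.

4

Insert 172: h=3, slot 3 empty => index 3.
Insert 627: h=3, slot 3 occupied => index 4.
Insert 390: h=0, slot 0 empty => index 0.
Insert 432: h=3, slots 3,4 occupied => index 7.
Insert 978: h=3, slots 3,4,7 occupied => index 12.
Table: [390, ., ., 172, 627, ., ., 432, ., ., ., ., 978]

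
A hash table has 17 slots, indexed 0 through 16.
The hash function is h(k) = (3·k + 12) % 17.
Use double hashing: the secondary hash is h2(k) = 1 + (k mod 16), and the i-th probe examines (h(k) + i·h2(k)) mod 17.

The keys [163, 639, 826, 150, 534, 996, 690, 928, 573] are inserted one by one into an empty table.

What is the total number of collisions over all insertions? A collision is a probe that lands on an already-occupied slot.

5

Insert 163: h=8, slot 8 empty → index 8.
Insert 639: h=8, h2=16, slot 8 occupied → index 7.
Insert 826: h=8, h2=11, slot 8 occupied → index 2.
Insert 150: h=3, slot 3 empty → index 3.
Insert 534: h=16, slot 16 empty → index 16.
Insert 996: h=8, h2=5, slot 8 occupied → index 13.
Insert 690: h=8, h2=3, slot 8 occupied → index 11.
Insert 928: h=8, h2=1, slot 8 occupied → index 9.
Insert 573: h=14, slot 14 empty → index 14.
Table: [., ., 826, 150, ., ., ., 639, 163, 928, ., 690, ., 996, 573, ., 534]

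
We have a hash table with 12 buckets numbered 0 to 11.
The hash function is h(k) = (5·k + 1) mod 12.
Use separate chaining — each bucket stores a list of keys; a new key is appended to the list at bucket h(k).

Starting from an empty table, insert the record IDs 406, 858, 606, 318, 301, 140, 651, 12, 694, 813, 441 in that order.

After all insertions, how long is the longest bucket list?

3

Insert 406: h=3, bucket 3 empty -> new chain.
Insert 858: h=7, bucket 7 empty -> new chain.
Insert 606: h=7, bucket 7 nonempty -> append to chain.
Insert 318: h=7, bucket 7 nonempty -> append to chain.
Insert 301: h=6, bucket 6 empty -> new chain.
Insert 140: h=5, bucket 5 empty -> new chain.
Insert 651: h=4, bucket 4 empty -> new chain.
Insert 12: h=1, bucket 1 empty -> new chain.
Insert 694: h=3, bucket 3 nonempty -> append to chain.
Insert 813: h=10, bucket 10 empty -> new chain.
Insert 441: h=10, bucket 10 nonempty -> append to chain.
Final buckets:
0: ∅
1: 12
2: ∅
3: 406 -> 694
4: 651
5: 140
6: 301
7: 858 -> 606 -> 318
8: ∅
9: ∅
10: 813 -> 441
11: ∅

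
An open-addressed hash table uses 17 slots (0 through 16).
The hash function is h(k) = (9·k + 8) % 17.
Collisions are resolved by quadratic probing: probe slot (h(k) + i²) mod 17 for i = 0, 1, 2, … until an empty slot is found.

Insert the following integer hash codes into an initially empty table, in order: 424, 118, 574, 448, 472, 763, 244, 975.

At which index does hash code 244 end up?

Insert 424: h=16, slot 16 empty -> index 16.
Insert 118: h=16, slot 16 occupied -> index 0.
Insert 574: h=6, slot 6 empty -> index 6.
Insert 448: h=11, slot 11 empty -> index 11.
Insert 472: h=6, slot 6 occupied -> index 7.
Insert 763: h=7, slot 7 occupied -> index 8.
Insert 244: h=11, slot 11 occupied -> index 12.
Insert 975: h=11, slots 11,12 occupied -> index 15.
Table: [118, -, -, -, -, -, 574, 472, 763, -, -, 448, 244, -, -, 975, 424]

12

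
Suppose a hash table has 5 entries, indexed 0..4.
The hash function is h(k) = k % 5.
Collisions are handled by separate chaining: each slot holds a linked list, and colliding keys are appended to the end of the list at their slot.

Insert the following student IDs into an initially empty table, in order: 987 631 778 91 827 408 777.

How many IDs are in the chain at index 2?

Insert 987: h=2, bucket 2 empty -> new chain.
Insert 631: h=1, bucket 1 empty -> new chain.
Insert 778: h=3, bucket 3 empty -> new chain.
Insert 91: h=1, bucket 1 nonempty -> append to chain.
Insert 827: h=2, bucket 2 nonempty -> append to chain.
Insert 408: h=3, bucket 3 nonempty -> append to chain.
Insert 777: h=2, bucket 2 nonempty -> append to chain.
Final buckets:
0: —
1: 631 -> 91
2: 987 -> 827 -> 777
3: 778 -> 408
4: —

3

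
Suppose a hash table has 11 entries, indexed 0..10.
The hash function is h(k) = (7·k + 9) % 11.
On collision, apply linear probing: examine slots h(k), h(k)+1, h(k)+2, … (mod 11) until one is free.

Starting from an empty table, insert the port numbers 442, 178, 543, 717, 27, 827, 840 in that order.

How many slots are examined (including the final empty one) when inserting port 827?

5

442 hashes to 1; slot 1 is free -> place at 1.
178 hashes to 1; 1 taken -> place at 2.
543 hashes to 4; slot 4 is free -> place at 4.
717 hashes to 1; 1,2 taken -> place at 3.
27 hashes to 0; slot 0 is free -> place at 0.
827 hashes to 1; 1,2,3,4 taken -> place at 5.
840 hashes to 4; 4,5 taken -> place at 6.
Table: [27, 442, 178, 717, 543, 827, 840, -, -, -, -]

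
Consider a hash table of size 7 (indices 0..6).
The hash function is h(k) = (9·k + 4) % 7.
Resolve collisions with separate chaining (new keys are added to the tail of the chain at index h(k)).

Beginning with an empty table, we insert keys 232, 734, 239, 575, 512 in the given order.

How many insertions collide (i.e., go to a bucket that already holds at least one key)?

232 -> bucket 6
734 -> bucket 2
239 -> bucket 6 (collision)
575 -> bucket 6 (collision)
512 -> bucket 6 (collision)
Final buckets:
0: -
1: -
2: 734
3: -
4: -
5: -
6: 232 -> 239 -> 575 -> 512

3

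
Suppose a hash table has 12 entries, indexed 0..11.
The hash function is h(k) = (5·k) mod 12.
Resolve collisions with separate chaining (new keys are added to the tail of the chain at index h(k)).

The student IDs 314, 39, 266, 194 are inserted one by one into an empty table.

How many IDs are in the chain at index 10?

Insert 314: h=10, bucket 10 empty -> new chain.
Insert 39: h=3, bucket 3 empty -> new chain.
Insert 266: h=10, bucket 10 nonempty -> append to chain.
Insert 194: h=10, bucket 10 nonempty -> append to chain.
Final buckets:
0: .
1: .
2: .
3: 39
4: .
5: .
6: .
7: .
8: .
9: .
10: 314 -> 266 -> 194
11: .

3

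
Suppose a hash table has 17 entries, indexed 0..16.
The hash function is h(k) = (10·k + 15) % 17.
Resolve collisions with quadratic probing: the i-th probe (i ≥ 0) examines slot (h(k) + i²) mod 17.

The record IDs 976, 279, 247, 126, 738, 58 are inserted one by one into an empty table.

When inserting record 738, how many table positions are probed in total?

976 hashes to 0; slot 0 is free => place at 0.
279 hashes to 0; 0 taken => place at 1.
247 hashes to 3; slot 3 is free => place at 3.
126 hashes to 0; 0,1 taken => place at 4.
738 hashes to 0; 0,1,4 taken => place at 9.
58 hashes to 0; 0,1,4,9 taken => place at 16.
Table: [976, 279, _, 247, 126, _, _, _, _, 738, _, _, _, _, _, _, 58]

4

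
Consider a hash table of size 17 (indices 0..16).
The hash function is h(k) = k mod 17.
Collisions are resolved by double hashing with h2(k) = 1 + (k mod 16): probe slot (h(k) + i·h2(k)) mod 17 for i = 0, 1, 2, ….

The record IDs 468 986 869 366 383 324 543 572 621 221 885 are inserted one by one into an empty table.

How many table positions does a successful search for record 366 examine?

468: h=9 → slot 9
986: h=0 → slot 0
869: h=2 → slot 2
366: h=9, h2=15, probe 9,7 → slot 7
383: h=9, h2=16, probe 9,8 → slot 8
324: h=1 → slot 1
543: h=16 → slot 16
572: h=11 → slot 11
621: h=9, h2=14, probe 9,6 → slot 6
221: h=0, h2=14, probe 0,14 → slot 14
885: h=1, h2=6, probe 1,7,13 → slot 13
Table: [986, 324, 869, ., ., ., 621, 366, 383, 468, ., 572, ., 885, 221, ., 543]
Lookup 366: h=9, h2=15, probe 9,7 → found at 7.

2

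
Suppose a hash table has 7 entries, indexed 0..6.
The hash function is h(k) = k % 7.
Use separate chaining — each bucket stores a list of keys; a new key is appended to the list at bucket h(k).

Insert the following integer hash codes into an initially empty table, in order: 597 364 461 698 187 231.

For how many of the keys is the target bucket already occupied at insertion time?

2

597 -> bucket 2
364 -> bucket 0
461 -> bucket 6
698 -> bucket 5
187 -> bucket 5 (collision)
231 -> bucket 0 (collision)
Final buckets:
0: 364 -> 231
1: -
2: 597
3: -
4: -
5: 698 -> 187
6: 461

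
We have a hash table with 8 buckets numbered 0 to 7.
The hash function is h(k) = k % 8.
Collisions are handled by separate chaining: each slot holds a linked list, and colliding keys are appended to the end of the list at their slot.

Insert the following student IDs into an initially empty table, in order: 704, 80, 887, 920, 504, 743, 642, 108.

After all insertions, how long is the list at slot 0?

Insert 704: h=0, bucket 0 empty -> new chain.
Insert 80: h=0, bucket 0 nonempty -> append to chain.
Insert 887: h=7, bucket 7 empty -> new chain.
Insert 920: h=0, bucket 0 nonempty -> append to chain.
Insert 504: h=0, bucket 0 nonempty -> append to chain.
Insert 743: h=7, bucket 7 nonempty -> append to chain.
Insert 642: h=2, bucket 2 empty -> new chain.
Insert 108: h=4, bucket 4 empty -> new chain.
Final buckets:
0: 704 -> 80 -> 920 -> 504
1: —
2: 642
3: —
4: 108
5: —
6: —
7: 887 -> 743

4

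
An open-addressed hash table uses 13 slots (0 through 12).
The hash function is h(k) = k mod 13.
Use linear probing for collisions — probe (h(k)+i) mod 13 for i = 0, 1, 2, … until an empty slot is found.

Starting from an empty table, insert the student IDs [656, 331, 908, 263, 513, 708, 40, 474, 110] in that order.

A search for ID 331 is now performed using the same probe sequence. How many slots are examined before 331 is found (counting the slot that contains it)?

656 hashes to 6; slot 6 is free -> place at 6.
331 hashes to 6; 6 taken -> place at 7.
908 hashes to 11; slot 11 is free -> place at 11.
263 hashes to 3; slot 3 is free -> place at 3.
513 hashes to 6; 6,7 taken -> place at 8.
708 hashes to 6; 6,7,8 taken -> place at 9.
40 hashes to 1; slot 1 is free -> place at 1.
474 hashes to 6; 6,7,8,9 taken -> place at 10.
110 hashes to 6; 6,7,8,9,10,11 taken -> place at 12.
Table: [-, 40, -, 263, -, -, 656, 331, 513, 708, 474, 908, 110]
Lookup 331: h=6, probe 6,7 → found at 7.

2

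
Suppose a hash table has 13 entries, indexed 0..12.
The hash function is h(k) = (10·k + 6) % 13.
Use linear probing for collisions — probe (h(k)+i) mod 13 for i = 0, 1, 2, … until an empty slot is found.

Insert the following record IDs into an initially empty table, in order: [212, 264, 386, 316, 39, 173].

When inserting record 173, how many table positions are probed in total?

4

212 hashes to 7; slot 7 is free → place at 7.
264 hashes to 7; 7 taken → place at 8.
386 hashes to 5; slot 5 is free → place at 5.
316 hashes to 7; 7,8 taken → place at 9.
39 hashes to 6; slot 6 is free → place at 6.
173 hashes to 7; 7,8,9 taken → place at 10.
Table: [., ., ., ., ., 386, 39, 212, 264, 316, 173, ., .]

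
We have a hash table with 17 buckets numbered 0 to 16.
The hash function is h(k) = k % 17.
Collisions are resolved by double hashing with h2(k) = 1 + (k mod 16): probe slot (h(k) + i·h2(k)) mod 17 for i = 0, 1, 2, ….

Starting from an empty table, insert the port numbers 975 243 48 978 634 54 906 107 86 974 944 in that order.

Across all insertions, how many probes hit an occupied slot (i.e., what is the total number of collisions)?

975 hashes to 6; slot 6 is free -> place at 6.
243 hashes to 5; slot 5 is free -> place at 5.
48 hashes to 14; slot 14 is free -> place at 14.
978 hashes to 9; slot 9 is free -> place at 9.
634 hashes to 5, h2=11; 5 taken -> place at 16.
54 hashes to 3; slot 3 is free -> place at 3.
906 hashes to 5, h2=11; 5,16 taken -> place at 10.
107 hashes to 5, h2=12; 5 taken -> place at 0.
86 hashes to 1; slot 1 is free -> place at 1.
974 hashes to 5, h2=15; 5,3,1,16,14 taken -> place at 12.
944 hashes to 9, h2=1; 9,10 taken -> place at 11.
Table: [107, 86, ∅, 54, ∅, 243, 975, ∅, ∅, 978, 906, 944, 974, ∅, 48, ∅, 634]

11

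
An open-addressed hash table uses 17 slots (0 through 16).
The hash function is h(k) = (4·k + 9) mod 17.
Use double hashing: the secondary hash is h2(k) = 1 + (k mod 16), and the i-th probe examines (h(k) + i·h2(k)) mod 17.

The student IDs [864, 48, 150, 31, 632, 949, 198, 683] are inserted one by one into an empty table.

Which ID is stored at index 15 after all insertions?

864 hashes to 14; slot 14 is free -> place at 14.
48 hashes to 14, h2=1; 14 taken -> place at 15.
150 hashes to 14, h2=7; 14 taken -> place at 4.
31 hashes to 14, h2=16; 14 taken -> place at 13.
632 hashes to 4, h2=9; 4,13 taken -> place at 5.
949 hashes to 14, h2=6; 14 taken -> place at 3.
198 hashes to 2; slot 2 is free -> place at 2.
683 hashes to 4, h2=12; 4 taken -> place at 16.
Table: [-, -, 198, 949, 150, 632, -, -, -, -, -, -, -, 31, 864, 48, 683]

48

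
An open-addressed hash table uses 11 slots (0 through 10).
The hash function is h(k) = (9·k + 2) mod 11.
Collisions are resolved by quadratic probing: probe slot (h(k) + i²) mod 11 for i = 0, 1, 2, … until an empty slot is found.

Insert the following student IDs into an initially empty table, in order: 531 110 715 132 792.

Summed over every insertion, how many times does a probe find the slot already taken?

531: h=7 -> slot 7
110: h=2 -> slot 2
715: h=2, probe 2,3 -> slot 3
132: h=2, probe 2,3,6 -> slot 6
792: h=2, probe 2,3,6,0 -> slot 0
Table: [792, ., 110, 715, ., ., 132, 531, ., ., .]

6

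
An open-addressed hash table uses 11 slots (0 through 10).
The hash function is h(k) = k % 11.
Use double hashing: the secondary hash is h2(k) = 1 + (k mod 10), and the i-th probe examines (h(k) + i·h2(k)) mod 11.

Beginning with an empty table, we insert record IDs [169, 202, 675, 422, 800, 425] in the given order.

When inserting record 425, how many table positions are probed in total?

4

Insert 169: h=4, slot 4 empty -> index 4.
Insert 202: h=4, h2=3, slot 4 occupied -> index 7.
Insert 675: h=4, h2=6, slot 4 occupied -> index 10.
Insert 422: h=4, h2=3, slots 4,7,10 occupied -> index 2.
Insert 800: h=8, slot 8 empty -> index 8.
Insert 425: h=7, h2=6, slots 7,2,8 occupied -> index 3.
Table: [∅, ∅, 422, 425, 169, ∅, ∅, 202, 800, ∅, 675]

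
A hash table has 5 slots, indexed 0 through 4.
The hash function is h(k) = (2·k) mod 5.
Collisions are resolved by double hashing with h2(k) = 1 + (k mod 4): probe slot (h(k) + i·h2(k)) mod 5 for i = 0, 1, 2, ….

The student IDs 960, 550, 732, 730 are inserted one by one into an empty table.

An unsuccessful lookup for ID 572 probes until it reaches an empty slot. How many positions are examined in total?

960 hashes to 0; slot 0 is free => place at 0.
550 hashes to 0, h2=3; 0 taken => place at 3.
732 hashes to 4; slot 4 is free => place at 4.
730 hashes to 0, h2=3; 0,3 taken => place at 1.
Table: [960, 730, _, 550, 732]
Lookup 572: h=4, h2=1, probe 4,0,1,2 → slot 2 empty, not found.

4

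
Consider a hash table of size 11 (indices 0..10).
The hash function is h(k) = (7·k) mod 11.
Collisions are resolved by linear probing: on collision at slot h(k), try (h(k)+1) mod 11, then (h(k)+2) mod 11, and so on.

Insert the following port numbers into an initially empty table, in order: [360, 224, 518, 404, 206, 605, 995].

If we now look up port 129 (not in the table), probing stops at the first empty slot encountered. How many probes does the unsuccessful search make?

5

Insert 360: h=1, slot 1 empty => index 1.
Insert 224: h=6, slot 6 empty => index 6.
Insert 518: h=7, slot 7 empty => index 7.
Insert 404: h=1, slot 1 occupied => index 2.
Insert 206: h=1, slots 1,2 occupied => index 3.
Insert 605: h=0, slot 0 empty => index 0.
Insert 995: h=2, slots 2,3 occupied => index 4.
Table: [605, 360, 404, 206, 995, —, 224, 518, —, —, —]
Lookup 129: h=1, probe 1,2,3,4,5 → slot 5 empty, not found.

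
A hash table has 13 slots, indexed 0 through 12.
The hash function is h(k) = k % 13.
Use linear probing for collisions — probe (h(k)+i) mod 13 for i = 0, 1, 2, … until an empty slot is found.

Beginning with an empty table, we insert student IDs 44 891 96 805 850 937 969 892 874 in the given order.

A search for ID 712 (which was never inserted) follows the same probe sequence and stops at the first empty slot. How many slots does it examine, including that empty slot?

44 hashes to 5; slot 5 is free => place at 5.
891 hashes to 7; slot 7 is free => place at 7.
96 hashes to 5; 5 taken => place at 6.
805 hashes to 12; slot 12 is free => place at 12.
850 hashes to 5; 5,6,7 taken => place at 8.
937 hashes to 1; slot 1 is free => place at 1.
969 hashes to 7; 7,8 taken => place at 9.
892 hashes to 8; 8,9 taken => place at 10.
874 hashes to 3; slot 3 is free => place at 3.
Table: [-, 937, -, 874, -, 44, 96, 891, 850, 969, 892, -, 805]
Lookup 712: h=10, probe 10,11 → slot 11 empty, not found.

2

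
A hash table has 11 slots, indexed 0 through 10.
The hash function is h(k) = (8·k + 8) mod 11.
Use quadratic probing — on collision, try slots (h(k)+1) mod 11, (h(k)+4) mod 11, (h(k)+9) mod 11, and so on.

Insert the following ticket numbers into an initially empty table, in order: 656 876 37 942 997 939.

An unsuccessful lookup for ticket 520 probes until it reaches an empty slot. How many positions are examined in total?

656 hashes to 9; slot 9 is free -> place at 9.
876 hashes to 9; 9 taken -> place at 10.
37 hashes to 7; slot 7 is free -> place at 7.
942 hashes to 9; 9,10 taken -> place at 2.
997 hashes to 9; 9,10,2,7 taken -> place at 3.
939 hashes to 7; 7 taken -> place at 8.
Table: [_, _, 942, 997, _, _, _, 37, 939, 656, 876]
Lookup 520: h=10, probe 10,0 → slot 0 empty, not found.

2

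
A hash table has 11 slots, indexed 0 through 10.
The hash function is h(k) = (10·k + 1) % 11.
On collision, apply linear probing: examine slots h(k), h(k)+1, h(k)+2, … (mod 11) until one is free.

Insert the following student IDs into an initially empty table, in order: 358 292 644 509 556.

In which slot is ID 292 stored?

7

358 hashes to 6; slot 6 is free => place at 6.
292 hashes to 6; 6 taken => place at 7.
644 hashes to 6; 6,7 taken => place at 8.
509 hashes to 9; slot 9 is free => place at 9.
556 hashes to 6; 6,7,8,9 taken => place at 10.
Table: [_, _, _, _, _, _, 358, 292, 644, 509, 556]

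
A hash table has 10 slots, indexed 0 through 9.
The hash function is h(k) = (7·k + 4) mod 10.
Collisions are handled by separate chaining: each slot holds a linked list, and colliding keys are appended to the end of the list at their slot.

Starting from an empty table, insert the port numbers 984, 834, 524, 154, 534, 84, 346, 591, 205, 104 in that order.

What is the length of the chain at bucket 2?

Insert 984: h=2, bucket 2 empty -> new chain.
Insert 834: h=2, bucket 2 nonempty -> append to chain.
Insert 524: h=2, bucket 2 nonempty -> append to chain.
Insert 154: h=2, bucket 2 nonempty -> append to chain.
Insert 534: h=2, bucket 2 nonempty -> append to chain.
Insert 84: h=2, bucket 2 nonempty -> append to chain.
Insert 346: h=6, bucket 6 empty -> new chain.
Insert 591: h=1, bucket 1 empty -> new chain.
Insert 205: h=9, bucket 9 empty -> new chain.
Insert 104: h=2, bucket 2 nonempty -> append to chain.
Final buckets:
0: .
1: 591
2: 984 -> 834 -> 524 -> 154 -> 534 -> 84 -> 104
3: .
4: .
5: .
6: 346
7: .
8: .
9: 205

7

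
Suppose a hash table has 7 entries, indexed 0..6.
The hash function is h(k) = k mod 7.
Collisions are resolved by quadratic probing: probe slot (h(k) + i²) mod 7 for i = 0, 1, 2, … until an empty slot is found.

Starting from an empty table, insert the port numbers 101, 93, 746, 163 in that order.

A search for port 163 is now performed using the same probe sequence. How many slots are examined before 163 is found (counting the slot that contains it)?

3

101 hashes to 3; slot 3 is free → place at 3.
93 hashes to 2; slot 2 is free → place at 2.
746 hashes to 4; slot 4 is free → place at 4.
163 hashes to 2; 2,3 taken → place at 6.
Table: [∅, ∅, 93, 101, 746, ∅, 163]
Lookup 163: h=2, probe 2,3,6 → found at 6.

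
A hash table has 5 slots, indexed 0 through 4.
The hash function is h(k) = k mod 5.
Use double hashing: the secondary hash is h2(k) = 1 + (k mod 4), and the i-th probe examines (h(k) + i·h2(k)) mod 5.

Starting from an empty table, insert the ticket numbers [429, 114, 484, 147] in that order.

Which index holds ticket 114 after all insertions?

2

429: h=4 -> slot 4
114: h=4, h2=3, probe 4,2 -> slot 2
484: h=4, h2=1, probe 4,0 -> slot 0
147: h=2, h2=4, probe 2,1 -> slot 1
Table: [484, 147, 114, _, 429]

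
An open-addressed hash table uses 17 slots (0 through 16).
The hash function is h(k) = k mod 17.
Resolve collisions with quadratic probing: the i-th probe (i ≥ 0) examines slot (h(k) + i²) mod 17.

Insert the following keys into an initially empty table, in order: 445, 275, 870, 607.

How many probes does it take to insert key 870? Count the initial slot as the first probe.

3

445: h=3 → slot 3
275: h=3, probe 3,4 → slot 4
870: h=3, probe 3,4,7 → slot 7
607: h=12 → slot 12
Table: [∅, ∅, ∅, 445, 275, ∅, ∅, 870, ∅, ∅, ∅, ∅, 607, ∅, ∅, ∅, ∅]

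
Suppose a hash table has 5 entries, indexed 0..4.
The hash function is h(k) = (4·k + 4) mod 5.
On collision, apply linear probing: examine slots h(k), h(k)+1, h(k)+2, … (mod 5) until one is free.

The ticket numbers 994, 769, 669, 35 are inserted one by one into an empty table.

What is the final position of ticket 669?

Insert 994: h=0, slot 0 empty => index 0.
Insert 769: h=0, slot 0 occupied => index 1.
Insert 669: h=0, slots 0,1 occupied => index 2.
Insert 35: h=4, slot 4 empty => index 4.
Table: [994, 769, 669, ∅, 35]

2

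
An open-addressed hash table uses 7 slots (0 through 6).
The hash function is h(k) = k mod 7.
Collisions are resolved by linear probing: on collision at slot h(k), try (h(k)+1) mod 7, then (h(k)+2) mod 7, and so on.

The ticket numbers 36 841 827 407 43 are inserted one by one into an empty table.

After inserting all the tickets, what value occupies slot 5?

Insert 36: h=1, slot 1 empty => index 1.
Insert 841: h=1, slot 1 occupied => index 2.
Insert 827: h=1, slots 1,2 occupied => index 3.
Insert 407: h=1, slots 1,2,3 occupied => index 4.
Insert 43: h=1, slots 1,2,3,4 occupied => index 5.
Table: [., 36, 841, 827, 407, 43, .]

43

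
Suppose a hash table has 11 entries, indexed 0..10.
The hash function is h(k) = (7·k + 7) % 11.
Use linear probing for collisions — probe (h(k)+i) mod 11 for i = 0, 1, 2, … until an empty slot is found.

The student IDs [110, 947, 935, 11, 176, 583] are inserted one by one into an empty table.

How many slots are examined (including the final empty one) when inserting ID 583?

5

110 hashes to 7; slot 7 is free -> place at 7.
947 hashes to 3; slot 3 is free -> place at 3.
935 hashes to 7; 7 taken -> place at 8.
11 hashes to 7; 7,8 taken -> place at 9.
176 hashes to 7; 7,8,9 taken -> place at 10.
583 hashes to 7; 7,8,9,10 taken -> place at 0.
Table: [583, ., ., 947, ., ., ., 110, 935, 11, 176]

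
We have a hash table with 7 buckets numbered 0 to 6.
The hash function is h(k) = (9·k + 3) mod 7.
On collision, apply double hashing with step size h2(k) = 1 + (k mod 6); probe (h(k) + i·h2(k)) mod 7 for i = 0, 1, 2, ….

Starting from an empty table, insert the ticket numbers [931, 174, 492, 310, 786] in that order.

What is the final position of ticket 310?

Insert 931: h=3, slot 3 empty => index 3.
Insert 174: h=1, slot 1 empty => index 1.
Insert 492: h=0, slot 0 empty => index 0.
Insert 310: h=0, h2=5, slot 0 occupied => index 5.
Insert 786: h=0, h2=1, slots 0,1 occupied => index 2.
Table: [492, 174, 786, 931, -, 310, -]

5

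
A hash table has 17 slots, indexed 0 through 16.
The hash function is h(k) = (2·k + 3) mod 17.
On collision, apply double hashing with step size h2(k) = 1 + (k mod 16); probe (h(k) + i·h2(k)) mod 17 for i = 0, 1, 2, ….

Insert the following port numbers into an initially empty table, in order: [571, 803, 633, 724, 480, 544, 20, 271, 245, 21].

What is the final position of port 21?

7

571: h=6 -> slot 6
803: h=11 -> slot 11
633: h=11, h2=10, probe 11,4 -> slot 4
724: h=6, h2=5, probe 6,11,16 -> slot 16
480: h=11, h2=1, probe 11,12 -> slot 12
544: h=3 -> slot 3
20: h=9 -> slot 9
271: h=1 -> slot 1
245: h=0 -> slot 0
21: h=11, h2=6, probe 11,0,6,12,1,7 -> slot 7
Table: [245, 271, ., 544, 633, ., 571, 21, ., 20, ., 803, 480, ., ., ., 724]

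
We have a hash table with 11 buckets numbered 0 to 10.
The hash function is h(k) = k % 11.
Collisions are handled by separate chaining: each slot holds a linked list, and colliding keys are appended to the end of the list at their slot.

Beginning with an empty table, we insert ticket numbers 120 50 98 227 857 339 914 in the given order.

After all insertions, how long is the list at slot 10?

3

120 -> bucket 10
50 -> bucket 6
98 -> bucket 10 (collision)
227 -> bucket 7
857 -> bucket 10 (collision)
339 -> bucket 9
914 -> bucket 1
Final buckets:
0: —
1: 914
2: —
3: —
4: —
5: —
6: 50
7: 227
8: —
9: 339
10: 120 -> 98 -> 857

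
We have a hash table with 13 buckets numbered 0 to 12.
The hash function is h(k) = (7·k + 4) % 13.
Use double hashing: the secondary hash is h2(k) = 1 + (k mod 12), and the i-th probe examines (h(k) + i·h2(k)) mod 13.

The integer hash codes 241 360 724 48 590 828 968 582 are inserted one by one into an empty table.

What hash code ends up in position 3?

241: h=1 → slot 1
360: h=2 → slot 2
724: h=2, h2=5, probe 2,7 → slot 7
48: h=2, h2=1, probe 2,3 → slot 3
590: h=0 → slot 0
828: h=2, h2=1, probe 2,3,4 → slot 4
968: h=7, h2=9, probe 7,3,12 → slot 12
582: h=9 → slot 9
Table: [590, 241, 360, 48, 828, -, -, 724, -, 582, -, -, 968]

48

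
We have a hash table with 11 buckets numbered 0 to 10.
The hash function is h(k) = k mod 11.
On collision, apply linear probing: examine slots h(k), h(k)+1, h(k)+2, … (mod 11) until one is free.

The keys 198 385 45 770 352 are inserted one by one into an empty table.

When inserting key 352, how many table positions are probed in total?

5

198 hashes to 0; slot 0 is free => place at 0.
385 hashes to 0; 0 taken => place at 1.
45 hashes to 1; 1 taken => place at 2.
770 hashes to 0; 0,1,2 taken => place at 3.
352 hashes to 0; 0,1,2,3 taken => place at 4.
Table: [198, 385, 45, 770, 352, ., ., ., ., ., .]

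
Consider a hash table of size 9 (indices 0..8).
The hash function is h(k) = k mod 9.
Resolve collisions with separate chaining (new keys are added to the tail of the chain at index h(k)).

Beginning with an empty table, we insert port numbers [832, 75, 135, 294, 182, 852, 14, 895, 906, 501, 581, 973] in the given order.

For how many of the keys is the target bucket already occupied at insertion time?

832 → bucket 4
75 → bucket 3
135 → bucket 0
294 → bucket 6
182 → bucket 2
852 → bucket 6 (collision)
14 → bucket 5
895 → bucket 4 (collision)
906 → bucket 6 (collision)
501 → bucket 6 (collision)
581 → bucket 5 (collision)
973 → bucket 1
Final buckets:
0: 135
1: 973
2: 182
3: 75
4: 832 -> 895
5: 14 -> 581
6: 294 -> 852 -> 906 -> 501
7: —
8: —

5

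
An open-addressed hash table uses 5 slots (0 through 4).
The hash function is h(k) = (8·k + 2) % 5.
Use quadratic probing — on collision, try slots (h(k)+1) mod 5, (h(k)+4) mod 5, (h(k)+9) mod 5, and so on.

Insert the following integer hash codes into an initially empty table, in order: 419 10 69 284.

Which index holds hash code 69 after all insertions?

419 hashes to 4; slot 4 is free -> place at 4.
10 hashes to 2; slot 2 is free -> place at 2.
69 hashes to 4; 4 taken -> place at 0.
284 hashes to 4; 4,0 taken -> place at 3.
Table: [69, -, 10, 284, 419]

0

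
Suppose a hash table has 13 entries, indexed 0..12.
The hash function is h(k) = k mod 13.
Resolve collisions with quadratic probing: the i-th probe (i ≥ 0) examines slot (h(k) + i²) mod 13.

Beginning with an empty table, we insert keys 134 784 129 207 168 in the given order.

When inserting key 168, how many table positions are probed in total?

3

134 hashes to 4; slot 4 is free → place at 4.
784 hashes to 4; 4 taken → place at 5.
129 hashes to 12; slot 12 is free → place at 12.
207 hashes to 12; 12 taken → place at 0.
168 hashes to 12; 12,0 taken → place at 3.
Table: [207, ., ., 168, 134, 784, ., ., ., ., ., ., 129]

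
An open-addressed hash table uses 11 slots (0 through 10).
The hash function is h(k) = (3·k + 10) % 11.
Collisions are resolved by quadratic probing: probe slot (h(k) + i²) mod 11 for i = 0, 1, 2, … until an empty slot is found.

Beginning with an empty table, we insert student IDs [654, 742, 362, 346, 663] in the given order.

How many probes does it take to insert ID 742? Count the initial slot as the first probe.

654: h=3 => slot 3
742: h=3, probe 3,4 => slot 4
362: h=7 => slot 7
346: h=3, probe 3,4,7,1 => slot 1
663: h=8 => slot 8
Table: [-, 346, -, 654, 742, -, -, 362, 663, -, -]

2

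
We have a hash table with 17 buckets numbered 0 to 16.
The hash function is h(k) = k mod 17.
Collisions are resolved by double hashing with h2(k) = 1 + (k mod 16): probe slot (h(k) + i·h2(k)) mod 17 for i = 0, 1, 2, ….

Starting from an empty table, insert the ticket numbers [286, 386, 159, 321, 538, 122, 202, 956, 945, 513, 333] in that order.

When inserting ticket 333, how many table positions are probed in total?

Insert 286: h=14, slot 14 empty => index 14.
Insert 386: h=12, slot 12 empty => index 12.
Insert 159: h=6, slot 6 empty => index 6.
Insert 321: h=15, slot 15 empty => index 15.
Insert 538: h=11, slot 11 empty => index 11.
Insert 122: h=3, slot 3 empty => index 3.
Insert 202: h=15, h2=11, slot 15 occupied => index 9.
Insert 956: h=4, slot 4 empty => index 4.
Insert 945: h=10, slot 10 empty => index 10.
Insert 513: h=3, h2=2, slot 3 occupied => index 5.
Insert 333: h=10, h2=14, slot 10 occupied => index 7.
Table: [—, —, —, 122, 956, 513, 159, 333, —, 202, 945, 538, 386, —, 286, 321, —]

2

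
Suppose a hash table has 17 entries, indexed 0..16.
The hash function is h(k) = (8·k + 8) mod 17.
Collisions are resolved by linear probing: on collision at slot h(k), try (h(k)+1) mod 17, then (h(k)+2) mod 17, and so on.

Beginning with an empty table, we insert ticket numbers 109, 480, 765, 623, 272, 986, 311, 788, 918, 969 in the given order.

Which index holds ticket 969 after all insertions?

109: h=13 -> slot 13
480: h=6 -> slot 6
765: h=8 -> slot 8
623: h=11 -> slot 11
272: h=8, probe 8,9 -> slot 9
986: h=8, probe 8,9,10 -> slot 10
311: h=14 -> slot 14
788: h=5 -> slot 5
918: h=8, probe 8,9,10,11,12 -> slot 12
969: h=8, probe 8,9,10,11,12,13,14,15 -> slot 15
Table: [-, -, -, -, -, 788, 480, -, 765, 272, 986, 623, 918, 109, 311, 969, -]

15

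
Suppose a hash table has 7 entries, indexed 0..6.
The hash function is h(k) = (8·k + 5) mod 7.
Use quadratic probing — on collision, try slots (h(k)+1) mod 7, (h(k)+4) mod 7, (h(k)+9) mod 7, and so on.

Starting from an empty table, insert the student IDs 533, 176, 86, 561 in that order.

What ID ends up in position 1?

86

Insert 533: h=6, slot 6 empty → index 6.
Insert 176: h=6, slot 6 occupied → index 0.
Insert 86: h=0, slot 0 occupied → index 1.
Insert 561: h=6, slots 6,0 occupied → index 3.
Table: [176, 86, -, 561, -, -, 533]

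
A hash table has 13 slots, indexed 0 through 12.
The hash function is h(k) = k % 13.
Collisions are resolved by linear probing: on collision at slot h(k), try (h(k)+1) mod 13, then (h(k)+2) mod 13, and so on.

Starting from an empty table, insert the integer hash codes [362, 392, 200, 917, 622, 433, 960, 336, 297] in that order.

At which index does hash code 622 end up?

12

Insert 362: h=11, slot 11 empty → index 11.
Insert 392: h=2, slot 2 empty → index 2.
Insert 200: h=5, slot 5 empty → index 5.
Insert 917: h=7, slot 7 empty → index 7.
Insert 622: h=11, slot 11 occupied → index 12.
Insert 433: h=4, slot 4 empty → index 4.
Insert 960: h=11, slots 11,12 occupied → index 0.
Insert 336: h=11, slots 11,12,0 occupied → index 1.
Insert 297: h=11, slots 11,12,0,1,2 occupied → index 3.
Table: [960, 336, 392, 297, 433, 200, -, 917, -, -, -, 362, 622]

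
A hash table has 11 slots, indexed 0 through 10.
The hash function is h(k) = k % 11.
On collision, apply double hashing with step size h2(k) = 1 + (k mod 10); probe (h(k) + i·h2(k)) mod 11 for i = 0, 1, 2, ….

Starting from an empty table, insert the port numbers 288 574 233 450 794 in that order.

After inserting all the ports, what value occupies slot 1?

288: h=2 -> slot 2
574: h=2, h2=5, probe 2,7 -> slot 7
233: h=2, h2=4, probe 2,6 -> slot 6
450: h=10 -> slot 10
794: h=2, h2=5, probe 2,7,1 -> slot 1
Table: [—, 794, 288, —, —, —, 233, 574, —, —, 450]

794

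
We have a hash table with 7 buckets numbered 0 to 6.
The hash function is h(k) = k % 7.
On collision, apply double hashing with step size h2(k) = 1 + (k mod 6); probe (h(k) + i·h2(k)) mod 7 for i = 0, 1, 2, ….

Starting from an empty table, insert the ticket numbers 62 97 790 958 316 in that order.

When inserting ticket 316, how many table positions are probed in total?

62: h=6 -> slot 6
97: h=6, h2=2, probe 6,1 -> slot 1
790: h=6, h2=5, probe 6,4 -> slot 4
958: h=6, h2=5, probe 6,4,2 -> slot 2
316: h=1, h2=5, probe 1,6,4,2,0 -> slot 0
Table: [316, 97, 958, ., 790, ., 62]

5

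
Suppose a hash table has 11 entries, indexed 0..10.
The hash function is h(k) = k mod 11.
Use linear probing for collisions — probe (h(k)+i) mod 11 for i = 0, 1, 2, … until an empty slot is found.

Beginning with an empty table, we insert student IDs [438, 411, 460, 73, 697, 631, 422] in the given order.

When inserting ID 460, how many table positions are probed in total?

2

438 hashes to 9; slot 9 is free → place at 9.
411 hashes to 4; slot 4 is free → place at 4.
460 hashes to 9; 9 taken → place at 10.
73 hashes to 7; slot 7 is free → place at 7.
697 hashes to 4; 4 taken → place at 5.
631 hashes to 4; 4,5 taken → place at 6.
422 hashes to 4; 4,5,6,7 taken → place at 8.
Table: [., ., ., ., 411, 697, 631, 73, 422, 438, 460]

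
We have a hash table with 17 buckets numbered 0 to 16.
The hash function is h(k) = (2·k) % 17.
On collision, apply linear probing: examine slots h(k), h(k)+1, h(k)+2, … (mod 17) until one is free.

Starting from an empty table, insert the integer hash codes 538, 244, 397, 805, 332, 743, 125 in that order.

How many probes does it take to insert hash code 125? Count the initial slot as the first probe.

538 hashes to 5; slot 5 is free → place at 5.
244 hashes to 12; slot 12 is free → place at 12.
397 hashes to 12; 12 taken → place at 13.
805 hashes to 12; 12,13 taken → place at 14.
332 hashes to 1; slot 1 is free → place at 1.
743 hashes to 7; slot 7 is free → place at 7.
125 hashes to 12; 12,13,14 taken → place at 15.
Table: [—, 332, —, —, —, 538, —, 743, —, —, —, —, 244, 397, 805, 125, —]

4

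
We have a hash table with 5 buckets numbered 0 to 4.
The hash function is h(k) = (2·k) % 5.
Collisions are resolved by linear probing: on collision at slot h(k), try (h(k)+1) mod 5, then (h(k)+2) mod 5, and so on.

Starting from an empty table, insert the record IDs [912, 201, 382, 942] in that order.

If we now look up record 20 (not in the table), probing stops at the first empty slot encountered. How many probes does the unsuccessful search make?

Insert 912: h=4, slot 4 empty -> index 4.
Insert 201: h=2, slot 2 empty -> index 2.
Insert 382: h=4, slot 4 occupied -> index 0.
Insert 942: h=4, slots 4,0 occupied -> index 1.
Table: [382, 942, 201, _, 912]
Lookup 20: h=0, probe 0,1,2,3 → slot 3 empty, not found.

4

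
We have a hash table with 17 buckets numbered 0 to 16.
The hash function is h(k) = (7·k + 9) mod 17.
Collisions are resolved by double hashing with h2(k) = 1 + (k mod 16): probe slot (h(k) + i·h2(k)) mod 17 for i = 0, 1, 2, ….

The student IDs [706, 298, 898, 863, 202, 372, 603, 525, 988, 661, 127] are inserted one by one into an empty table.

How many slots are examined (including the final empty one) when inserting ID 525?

3

706: h=4 -> slot 4
298: h=4, h2=11, probe 4,15 -> slot 15
898: h=5 -> slot 5
863: h=15, h2=16, probe 15,14 -> slot 14
202: h=12 -> slot 12
372: h=12, h2=5, probe 12,0 -> slot 0
603: h=14, h2=12, probe 14,9 -> slot 9
525: h=12, h2=14, probe 12,9,6 -> slot 6
988: h=6, h2=13, probe 6,2 -> slot 2
661: h=12, h2=6, probe 12,1 -> slot 1
127: h=14, h2=16, probe 14,13 -> slot 13
Table: [372, 661, 988, ∅, 706, 898, 525, ∅, ∅, 603, ∅, ∅, 202, 127, 863, 298, ∅]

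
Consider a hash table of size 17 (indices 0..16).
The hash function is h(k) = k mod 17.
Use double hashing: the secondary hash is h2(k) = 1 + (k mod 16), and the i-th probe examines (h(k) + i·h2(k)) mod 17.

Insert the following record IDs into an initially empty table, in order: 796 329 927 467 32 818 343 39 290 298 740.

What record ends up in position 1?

290

796 hashes to 14; slot 14 is free -> place at 14.
329 hashes to 6; slot 6 is free -> place at 6.
927 hashes to 9; slot 9 is free -> place at 9.
467 hashes to 8; slot 8 is free -> place at 8.
32 hashes to 15; slot 15 is free -> place at 15.
818 hashes to 2; slot 2 is free -> place at 2.
343 hashes to 3; slot 3 is free -> place at 3.
39 hashes to 5; slot 5 is free -> place at 5.
290 hashes to 1; slot 1 is free -> place at 1.
298 hashes to 9, h2=11; 9,3,14,8,2 taken -> place at 13.
740 hashes to 9, h2=5; 9,14,2 taken -> place at 7.
Table: [-, 290, 818, 343, -, 39, 329, 740, 467, 927, -, -, -, 298, 796, 32, -]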